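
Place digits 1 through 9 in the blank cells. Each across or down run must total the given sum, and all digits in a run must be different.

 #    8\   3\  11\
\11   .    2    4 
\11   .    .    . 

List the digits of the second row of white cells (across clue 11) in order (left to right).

3 1 7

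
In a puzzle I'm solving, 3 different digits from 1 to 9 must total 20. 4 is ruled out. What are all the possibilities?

{3,8,9}; {5,6,9}; {5,7,8}

3 distinct digits from 1–9 sum between 6 and 24.
Dropping sets that contain 4.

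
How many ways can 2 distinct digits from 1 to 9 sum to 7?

2 distinct digits from 1–9 sum between 3 and 17.
Enumerating: {1,6}, {2,5}, {3,4}.

3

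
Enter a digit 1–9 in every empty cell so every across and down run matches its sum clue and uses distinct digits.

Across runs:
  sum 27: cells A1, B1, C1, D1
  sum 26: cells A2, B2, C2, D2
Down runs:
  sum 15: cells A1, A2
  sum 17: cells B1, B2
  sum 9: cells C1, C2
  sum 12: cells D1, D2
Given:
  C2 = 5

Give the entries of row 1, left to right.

17 in 2 cells must be {8,9}.
C1 = 9 − 5 = 4 completes the 9 down.
No cell is forced outright now. B1 can only be 8 or 9 (the digits allowed by both its 27 across and its 17 down). If B1 = 8: that forces D1 = 9, B2 = 9, after which D2 would have to be in {4,8} for the 26 across but in {3} for the 12 down — contradiction. So B1 = 9.
D1 = 8: the only remaining digit allowed by both the 27 across and the 12 down.
B2 = 17 − 9 = 8 completes the 17 down.
D2 = 12 − 8 = 4 completes the 12 down.
A1 = 27 − 21 = 6 completes the 27 across.
A2 = 26 − 17 = 9 completes the 26 across.

6, 9, 4, 8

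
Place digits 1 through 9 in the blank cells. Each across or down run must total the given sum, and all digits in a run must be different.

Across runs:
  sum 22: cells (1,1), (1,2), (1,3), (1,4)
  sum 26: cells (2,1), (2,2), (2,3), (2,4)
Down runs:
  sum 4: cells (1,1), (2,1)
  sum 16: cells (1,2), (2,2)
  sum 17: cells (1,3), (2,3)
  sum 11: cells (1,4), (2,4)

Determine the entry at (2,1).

3

4 in 2 cells must be {1,3}; 16 in 2 cells must be {7,9}; 17 in 2 cells must be {8,9}.
Only 3 fits (2,1) under both its across sum 26 and down sum 4.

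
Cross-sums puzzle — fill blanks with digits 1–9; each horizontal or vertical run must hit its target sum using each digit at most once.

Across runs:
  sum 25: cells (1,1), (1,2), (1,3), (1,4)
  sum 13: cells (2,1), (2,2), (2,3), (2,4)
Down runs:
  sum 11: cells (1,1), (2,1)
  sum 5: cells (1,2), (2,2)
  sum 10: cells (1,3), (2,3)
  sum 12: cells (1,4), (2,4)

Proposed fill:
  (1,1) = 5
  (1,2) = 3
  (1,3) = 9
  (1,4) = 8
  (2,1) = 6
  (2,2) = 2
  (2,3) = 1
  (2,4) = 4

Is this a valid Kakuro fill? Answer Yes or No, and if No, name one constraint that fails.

Across: 5+3+9+8=25; 6+2+1+4=13. Down: 5+6=11; 3+2=5; 9+1=10; 8+4=12. No digit repeats within any run.

Yes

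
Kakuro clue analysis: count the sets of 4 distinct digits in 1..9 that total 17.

4 distinct digits from 1–9 sum between 10 and 30.

9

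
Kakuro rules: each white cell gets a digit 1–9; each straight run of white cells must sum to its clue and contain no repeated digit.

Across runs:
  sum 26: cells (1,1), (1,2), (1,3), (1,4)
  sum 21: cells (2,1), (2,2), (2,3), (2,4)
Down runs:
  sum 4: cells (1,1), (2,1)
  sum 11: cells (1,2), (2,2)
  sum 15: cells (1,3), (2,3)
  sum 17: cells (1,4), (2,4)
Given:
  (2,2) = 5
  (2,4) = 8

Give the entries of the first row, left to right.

4 in 2 cells must be {1,3}; 17 in 2 cells must be {8,9}.
Intersecting the 26 across with the 4 down forces (1,1) = 3.
(1,2) = 11 − 5 = 6 completes the 11 down.
(1,4) = 17 − 8 = 9 completes the 17 down.
(2,1) = 4 − 3 = 1 completes the 4 down.
(2,3) = 21 − 14 = 7 completes the 21 across.
(1,3) = 26 − 18 = 8 completes the 26 across.

3 6 8 9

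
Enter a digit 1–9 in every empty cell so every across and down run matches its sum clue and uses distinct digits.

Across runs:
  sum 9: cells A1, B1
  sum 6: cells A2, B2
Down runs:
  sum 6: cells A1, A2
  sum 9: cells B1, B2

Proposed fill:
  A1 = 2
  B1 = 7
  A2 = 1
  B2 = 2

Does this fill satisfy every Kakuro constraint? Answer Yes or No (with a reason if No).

No — the across run A2–B2 sums to 3, not 6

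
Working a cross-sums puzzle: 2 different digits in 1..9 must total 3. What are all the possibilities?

{1,2}

2 distinct digits from 1–9 sum between 3 and 17.
Only one set works: {1,2}.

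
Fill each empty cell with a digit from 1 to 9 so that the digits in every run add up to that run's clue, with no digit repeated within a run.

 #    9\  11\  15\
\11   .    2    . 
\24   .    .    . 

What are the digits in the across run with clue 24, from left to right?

8 9 7

24 in 3 cells must be {7,8,9}.
R2C2 = 11 − 2 = 9 completes the 11 down.
Nothing is forced directly, so branch on R2C1, whose candidates are 7 or 8. If R2C1 = 7: then R1C1 would have to be in {1,3,4,5,6,8} for the 11 across but in {2} for the 9 down — contradiction. So R2C1 = 8.
R1C1 = 9 − 8 = 1 completes the 9 down.
R1C3 = 11 − 3 = 8 completes the 11 across.
R2C3 = 24 − 17 = 7 completes the 24 across.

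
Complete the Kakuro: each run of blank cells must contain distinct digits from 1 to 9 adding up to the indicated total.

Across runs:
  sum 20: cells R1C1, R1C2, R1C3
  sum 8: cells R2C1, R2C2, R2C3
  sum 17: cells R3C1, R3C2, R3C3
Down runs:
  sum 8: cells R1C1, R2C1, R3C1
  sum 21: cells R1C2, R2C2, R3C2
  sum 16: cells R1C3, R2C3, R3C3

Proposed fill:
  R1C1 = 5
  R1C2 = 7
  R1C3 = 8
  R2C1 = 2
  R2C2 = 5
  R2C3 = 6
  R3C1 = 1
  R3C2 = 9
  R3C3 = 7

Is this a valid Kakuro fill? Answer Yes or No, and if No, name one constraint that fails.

No — the across run R2C1–R2C3 sums to 13, not 8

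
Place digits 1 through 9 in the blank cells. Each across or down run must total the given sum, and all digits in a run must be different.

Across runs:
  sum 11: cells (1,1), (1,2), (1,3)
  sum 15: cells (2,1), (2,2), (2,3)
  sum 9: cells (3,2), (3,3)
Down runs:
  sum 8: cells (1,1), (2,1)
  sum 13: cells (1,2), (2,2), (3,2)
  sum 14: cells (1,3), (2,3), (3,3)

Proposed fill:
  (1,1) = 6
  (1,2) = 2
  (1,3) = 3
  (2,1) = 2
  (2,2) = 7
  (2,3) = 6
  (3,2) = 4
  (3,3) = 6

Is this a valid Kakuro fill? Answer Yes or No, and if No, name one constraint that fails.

No — the down run (1,3)–(3,3) sums to 15, not 14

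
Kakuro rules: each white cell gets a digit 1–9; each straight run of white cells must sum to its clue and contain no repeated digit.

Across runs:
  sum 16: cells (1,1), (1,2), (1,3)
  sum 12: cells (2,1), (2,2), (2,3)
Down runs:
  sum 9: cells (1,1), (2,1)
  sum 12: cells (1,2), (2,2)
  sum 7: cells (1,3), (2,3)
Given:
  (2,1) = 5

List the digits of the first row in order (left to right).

4, 9, 3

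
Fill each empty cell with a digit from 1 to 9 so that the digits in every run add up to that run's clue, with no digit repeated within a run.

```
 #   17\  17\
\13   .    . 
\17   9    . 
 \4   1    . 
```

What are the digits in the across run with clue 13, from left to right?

7, 6

17 in 2 cells must be {8,9}; 4 in 2 cells must be {1,3}.
R1C1 = 17 − 10 = 7 completes the 17 down.
R1C2 = 13 − 7 = 6 completes the 13 across.
R2C2 = 17 − 9 = 8 completes the 17 across.
R3C2 = 4 − 1 = 3 completes the 4 across.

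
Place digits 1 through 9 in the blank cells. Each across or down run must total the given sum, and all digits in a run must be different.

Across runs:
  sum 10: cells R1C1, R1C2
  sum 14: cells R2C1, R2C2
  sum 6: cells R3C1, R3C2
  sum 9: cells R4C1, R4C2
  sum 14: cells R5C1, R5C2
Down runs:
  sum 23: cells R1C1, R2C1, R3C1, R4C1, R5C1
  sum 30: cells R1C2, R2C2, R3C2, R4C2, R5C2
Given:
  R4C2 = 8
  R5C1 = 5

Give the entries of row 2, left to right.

8 6

R4C1 = 9 − 8 = 1 completes the 9 across.
R5C2 = 14 − 5 = 9 completes the 14 across.
Nothing is forced directly, so branch on R3C1, whose candidates are 2 or 4. If R3C1 = 4: that forces R2C1 = 6, after which R2C2 would have to be in {8} for the 14 across but in {1,2,3,4,5,6,7} for the 30 down — contradiction. So R3C1 = 2.
R3C2 = 6 − 2 = 4 completes the 6 across.
Given what's placed, R2C2 must be 6 to fit the 14 across and 30 down.
R1C2 = 30 − 27 = 3 completes the 30 down.
R2C1 = 14 − 6 = 8 completes the 14 across.
R1C1 = 10 − 3 = 7 completes the 10 across.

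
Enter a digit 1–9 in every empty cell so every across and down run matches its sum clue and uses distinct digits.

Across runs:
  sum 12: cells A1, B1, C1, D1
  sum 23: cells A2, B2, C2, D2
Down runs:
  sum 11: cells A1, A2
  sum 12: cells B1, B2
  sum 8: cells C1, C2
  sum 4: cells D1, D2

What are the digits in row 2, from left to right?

5 9 6 3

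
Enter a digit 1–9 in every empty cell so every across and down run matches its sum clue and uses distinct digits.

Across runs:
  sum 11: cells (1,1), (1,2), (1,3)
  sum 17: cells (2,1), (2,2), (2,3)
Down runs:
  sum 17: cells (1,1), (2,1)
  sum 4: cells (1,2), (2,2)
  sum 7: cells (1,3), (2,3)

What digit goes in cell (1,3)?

17 in 2 cells must be {8,9}; 4 in 2 cells must be {1,3}.
The 11 across and the 17 down share only 8, so (1,1) = 8.
Given what's placed, (1,2) must be 1 to fit the 11 across and 4 down.
(1,3) = 11 − 9 = 2 completes the 11 across.
(2,1) = 17 − 8 = 9 completes the 17 down.
(2,2) = 4 − 1 = 3 completes the 4 down.
(2,3) = 17 − 12 = 5 completes the 17 across.

2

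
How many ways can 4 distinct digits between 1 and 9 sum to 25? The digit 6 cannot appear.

3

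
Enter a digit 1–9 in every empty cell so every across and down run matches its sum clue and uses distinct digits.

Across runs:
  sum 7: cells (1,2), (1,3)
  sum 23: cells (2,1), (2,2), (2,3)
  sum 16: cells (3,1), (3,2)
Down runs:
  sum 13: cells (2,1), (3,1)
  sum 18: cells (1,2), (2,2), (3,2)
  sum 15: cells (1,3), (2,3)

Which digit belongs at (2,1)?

6

23 in 3 cells must be {6,8,9}; 16 in 2 cells must be {7,9}.
The 7 across and the 15 down share only 6, so (1,3) = 6.
(2,3) = 15 − 6 = 9 completes the 15 down.
(1,2) = 7 − 6 = 1 completes the 7 across.
(2,2) = 8: the only remaining digit allowed by both the 23 across and the 18 down.
(3,2) = 18 − 9 = 9 completes the 18 down.
(2,1) = 23 − 17 = 6 completes the 23 across.
(3,1) = 16 − 9 = 7 completes the 16 across.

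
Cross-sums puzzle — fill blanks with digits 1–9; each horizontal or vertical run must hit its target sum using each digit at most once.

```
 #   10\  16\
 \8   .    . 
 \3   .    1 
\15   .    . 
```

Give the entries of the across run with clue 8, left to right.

3 in 2 cells must be {1,2}.
R2C1 = 3 − 1 = 2 completes the 3 across.
R3C1 = 7: the only remaining digit allowed by both the 15 across and the 10 down.
R3C2 = 15 − 7 = 8 completes the 15 across.
R1C1 = 10 − 9 = 1 completes the 10 down.
R1C2 = 8 − 1 = 7 completes the 8 across.

1 7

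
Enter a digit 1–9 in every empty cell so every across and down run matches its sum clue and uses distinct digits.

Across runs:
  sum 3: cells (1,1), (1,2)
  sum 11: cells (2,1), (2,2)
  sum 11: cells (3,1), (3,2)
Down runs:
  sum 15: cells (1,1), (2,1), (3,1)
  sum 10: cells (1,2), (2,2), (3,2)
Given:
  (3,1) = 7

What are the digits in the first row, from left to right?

2, 1

3 in 2 cells must be {1,2}.
(1,1) = 2: the only remaining digit allowed by both the 3 across and the 15 down.
(1,2) = 3 − 2 = 1 completes the 3 across.
(2,1) = 15 − 9 = 6 completes the 15 down.
(2,2) = 11 − 6 = 5 completes the 11 across.
(3,2) = 11 − 7 = 4 completes the 11 across.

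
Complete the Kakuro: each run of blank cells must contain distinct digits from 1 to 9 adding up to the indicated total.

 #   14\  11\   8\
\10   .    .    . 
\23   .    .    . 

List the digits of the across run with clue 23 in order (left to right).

23 in 3 cells must be {6,8,9}.
The 23 across and the 8 down share only 6, so R2C3 = 6.
R1C3 = 8 − 6 = 2 completes the 8 down.
Given what's placed, R1C1 must be 5 to fit the 10 across and 14 down.
R1C2 = 10 − 7 = 3 completes the 10 across.
R2C1 = 14 − 5 = 9 completes the 14 down.
R2C2 = 23 − 15 = 8 completes the 23 across.

9, 8, 6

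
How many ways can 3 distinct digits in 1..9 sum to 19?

5

3 distinct digits from 1–9 sum between 6 and 24.
Enumerating: {2,8,9}, {3,7,9}, {4,6,9}, {4,7,8}, {5,6,8}.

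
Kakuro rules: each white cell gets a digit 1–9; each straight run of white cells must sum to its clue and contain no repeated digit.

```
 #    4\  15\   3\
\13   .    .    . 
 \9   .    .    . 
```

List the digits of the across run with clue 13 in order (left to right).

4 in 2 cells must be {1,3}; 3 in 2 cells must be {1,2}.
The 9 across and the 15 down share only 6, so R2C2 = 6.
R1C2 = 15 − 6 = 9 completes the 15 down.
Given what's placed, R1C3 must be 1 to fit the 13 across and 3 down.
R2C1 = 1: the only remaining digit allowed by both the 9 across and the 4 down.
R2C3 = 9 − 7 = 2 completes the 9 across.
R1C1 = 13 − 10 = 3 completes the 13 across.

3, 9, 1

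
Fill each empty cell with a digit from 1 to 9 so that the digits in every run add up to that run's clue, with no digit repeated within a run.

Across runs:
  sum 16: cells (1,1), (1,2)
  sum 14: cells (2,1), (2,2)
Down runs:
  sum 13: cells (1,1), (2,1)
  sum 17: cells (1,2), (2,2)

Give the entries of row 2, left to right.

6 8

16 in 2 cells must be {7,9}; 17 in 2 cells must be {8,9}.
The 16 across and the 17 down share only 9, so (1,2) = 9.
(2,2) = 17 − 9 = 8 completes the 17 down.
(1,1) = 16 − 9 = 7 completes the 16 across.
(2,1) = 14 − 8 = 6 completes the 14 across.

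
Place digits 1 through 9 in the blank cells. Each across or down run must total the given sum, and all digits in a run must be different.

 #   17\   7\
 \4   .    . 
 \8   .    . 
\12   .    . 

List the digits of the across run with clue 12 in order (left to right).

8 4

4 in 2 cells must be {1,3}; 7 in 3 cells must be {1,2,4}.
The 4 across and the 7 down share only 1, so R1C2 = 1.
Given what's placed, R2C2 must be 2 to fit the 8 across and 7 down.
R3C2 = 7 − 3 = 4 completes the 7 down.
R1C1 = 4 − 1 = 3 completes the 4 across.
R2C1 = 8 − 2 = 6 completes the 8 across.
R3C1 = 12 − 4 = 8 completes the 12 across.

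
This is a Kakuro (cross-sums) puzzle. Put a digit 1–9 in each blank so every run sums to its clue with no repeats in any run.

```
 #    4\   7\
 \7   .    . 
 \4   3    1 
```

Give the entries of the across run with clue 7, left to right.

1, 6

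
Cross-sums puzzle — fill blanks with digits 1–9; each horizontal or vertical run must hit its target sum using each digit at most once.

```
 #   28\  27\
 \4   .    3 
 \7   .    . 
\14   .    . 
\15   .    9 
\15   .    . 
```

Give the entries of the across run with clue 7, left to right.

5 2

4 in 2 cells must be {1,3}.
R1C1 = 4 − 3 = 1 completes the 4 across.
R4C1 = 15 − 9 = 6 completes the 15 across.
Nothing is forced directly, so branch on R2C1, whose candidates are 4 or 5. If R2C1 = 4: then R2C2 would have to be in {3} for the 7 across but in {1,2,4,5,6,7,8} for the 27 down — contradiction. So R2C1 = 5.
R2C2 = 7 − 5 = 2 completes the 7 across.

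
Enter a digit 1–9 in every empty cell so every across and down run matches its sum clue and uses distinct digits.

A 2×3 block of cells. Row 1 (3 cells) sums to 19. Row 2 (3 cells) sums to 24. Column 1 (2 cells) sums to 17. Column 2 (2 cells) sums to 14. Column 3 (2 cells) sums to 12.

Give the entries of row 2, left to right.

9, 8, 7

24 in 3 cells must be {7,8,9}; 17 in 2 cells must be {8,9}.
Nothing is forced directly, so branch on (1,1), whose candidates are 8 or 9. If (1,1) = 9: that forces (2,1) = 8, (2,2) = 9, (2,3) = 7, after which (1,2) would have to be in {2,3,4,6,7,8} for the 19 across but in {5} for the 14 down — contradiction. So (1,1) = 8.
(2,1) = 17 − 8 = 9 completes the 17 down.
Given what's placed, (2,2) must be 8 to fit the 24 across and 14 down.
(2,3) = 24 − 17 = 7 completes the 24 across.
(1,2) = 14 − 8 = 6 completes the 14 down.
(1,3) = 19 − 14 = 5 completes the 19 across.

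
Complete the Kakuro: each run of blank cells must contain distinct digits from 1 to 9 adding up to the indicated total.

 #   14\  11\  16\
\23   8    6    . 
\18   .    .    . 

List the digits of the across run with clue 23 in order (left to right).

8, 6, 9

23 in 3 cells must be {6,8,9}; 16 in 2 cells must be {7,9}.
R1C3 = 23 − 14 = 9 completes the 23 across.
R2C1 = 14 − 8 = 6 completes the 14 down.
R2C2 = 11 − 6 = 5 completes the 11 down.
R2C3 = 18 − 11 = 7 completes the 18 across.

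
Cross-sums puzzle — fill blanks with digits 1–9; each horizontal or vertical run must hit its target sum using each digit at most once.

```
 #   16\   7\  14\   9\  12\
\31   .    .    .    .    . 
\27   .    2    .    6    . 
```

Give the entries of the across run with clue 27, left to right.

16 in 2 cells must be {7,9}.
R1C2 = 7 − 2 = 5 completes the 7 down.
R1C4 = 9 − 6 = 3 completes the 9 down.
Given what's placed, R1C1 must be 9 to fit the 31 across and 16 down.
Given what's placed, R1C5 must be 8 to fit the 31 across and 12 down.
R2C1 = 16 − 9 = 7 completes the 16 down.
R2C5 = 12 − 8 = 4 completes the 12 down.
R1C3 = 31 − 25 = 6 completes the 31 across.
R2C3 = 27 − 19 = 8 completes the 27 across.

7, 2, 8, 6, 4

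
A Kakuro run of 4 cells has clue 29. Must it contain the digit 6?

The only way to make 29 from 4 distinct digits is {5,7,8,9}, which does not contain 6.

No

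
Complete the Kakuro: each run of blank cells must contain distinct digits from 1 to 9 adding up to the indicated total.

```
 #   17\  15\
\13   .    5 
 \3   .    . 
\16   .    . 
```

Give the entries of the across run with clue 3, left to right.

3 in 2 cells must be {1,2}; 16 in 2 cells must be {7,9}.
R1C1 = 13 − 5 = 8 completes the 13 across.
Given what's placed, R2C1 must be 2 to fit the 3 across and 17 down.
R2C2 = 3 − 2 = 1 completes the 3 across.
R3C1 = 17 − 10 = 7 completes the 17 down.
R3C2 = 16 − 7 = 9 completes the 16 across.

2, 1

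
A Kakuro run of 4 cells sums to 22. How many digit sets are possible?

4 distinct digits from 1–9 sum between 10 and 30.

11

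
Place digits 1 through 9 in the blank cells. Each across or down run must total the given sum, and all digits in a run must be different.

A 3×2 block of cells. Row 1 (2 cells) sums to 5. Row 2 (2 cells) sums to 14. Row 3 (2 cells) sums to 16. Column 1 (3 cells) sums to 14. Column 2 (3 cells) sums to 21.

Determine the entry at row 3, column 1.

7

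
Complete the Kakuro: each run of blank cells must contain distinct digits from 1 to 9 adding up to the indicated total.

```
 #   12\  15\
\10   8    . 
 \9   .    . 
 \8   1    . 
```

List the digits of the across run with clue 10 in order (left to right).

8, 2

R1C2 = 10 − 8 = 2 completes the 10 across.
R2C1 = 12 − 9 = 3 completes the 12 down.
R2C2 = 9 − 3 = 6 completes the 9 across.
R3C2 = 8 − 1 = 7 completes the 8 across.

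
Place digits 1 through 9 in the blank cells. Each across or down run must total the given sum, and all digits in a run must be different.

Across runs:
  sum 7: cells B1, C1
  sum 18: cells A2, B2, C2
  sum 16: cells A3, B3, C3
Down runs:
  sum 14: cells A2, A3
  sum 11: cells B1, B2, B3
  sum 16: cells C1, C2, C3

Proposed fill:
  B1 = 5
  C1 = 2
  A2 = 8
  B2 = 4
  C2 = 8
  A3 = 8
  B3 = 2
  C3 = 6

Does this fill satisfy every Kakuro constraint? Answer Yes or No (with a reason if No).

No — the across run A2–C2 sums to 20, not 18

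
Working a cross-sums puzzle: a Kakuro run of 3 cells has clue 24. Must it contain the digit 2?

No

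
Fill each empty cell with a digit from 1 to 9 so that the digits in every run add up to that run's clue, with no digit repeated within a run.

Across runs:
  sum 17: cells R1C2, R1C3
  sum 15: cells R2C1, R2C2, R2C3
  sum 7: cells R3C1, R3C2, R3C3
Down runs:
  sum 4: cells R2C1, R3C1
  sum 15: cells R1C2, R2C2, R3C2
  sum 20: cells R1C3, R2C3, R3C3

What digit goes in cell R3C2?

2

17 in 2 cells must be {8,9}; 7 in 3 cells must be {1,2,4}; 4 in 2 cells must be {1,3}.
Only 1 fits R3C1 under both its across sum 7 and down sum 4.
Given what's placed, R3C3 must be 4 to fit the 7 across and 20 down.
R1C3 = 9: the only remaining digit allowed by both the 17 across and the 20 down.
R2C1 = 4 − 1 = 3 completes the 4 down.
R2C3 = 20 − 13 = 7 completes the 20 down.
R3C2 = 7 − 5 = 2 completes the 7 across.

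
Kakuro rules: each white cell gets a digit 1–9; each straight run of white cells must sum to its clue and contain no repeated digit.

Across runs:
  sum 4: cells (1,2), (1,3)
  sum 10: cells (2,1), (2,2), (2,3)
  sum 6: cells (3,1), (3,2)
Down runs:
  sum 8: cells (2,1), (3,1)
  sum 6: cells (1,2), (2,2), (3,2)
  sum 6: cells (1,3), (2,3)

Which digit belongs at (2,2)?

4 in 2 cells must be {1,3}; 6 in 3 cells must be {1,2,3}.
The 4 across and the 6 down share only 1, so (1,3) = 1.
(2,3) = 6 − 1 = 5 completes the 6 down.
(1,2) = 4 − 1 = 3 completes the 4 across.
No cell is forced outright now. (2,2) can only be 1 or 2 (the digits allowed by both its 10 across and its 6 down). If (2,2) = 1: then (2,1) would have to be in {4} for the 10 across but in {1,2,3,5,6,7} for the 8 down — contradiction. So (2,2) = 2.
(2,1) = 10 − 7 = 3 completes the 10 across.
(3,1) = 8 − 3 = 5 completes the 8 down.
(3,2) = 6 − 5 = 1 completes the 6 across.

2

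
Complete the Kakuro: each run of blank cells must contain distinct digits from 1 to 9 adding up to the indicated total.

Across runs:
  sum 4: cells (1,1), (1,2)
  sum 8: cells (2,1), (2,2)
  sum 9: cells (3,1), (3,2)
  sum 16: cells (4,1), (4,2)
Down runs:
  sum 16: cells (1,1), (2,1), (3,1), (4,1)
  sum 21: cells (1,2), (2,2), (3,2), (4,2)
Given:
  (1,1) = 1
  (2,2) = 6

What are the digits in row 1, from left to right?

1 3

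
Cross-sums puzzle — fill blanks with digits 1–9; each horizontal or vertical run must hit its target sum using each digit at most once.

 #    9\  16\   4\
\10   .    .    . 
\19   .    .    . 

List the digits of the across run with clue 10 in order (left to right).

2, 7, 1

16 in 2 cells must be {7,9}; 4 in 2 cells must be {1,3}.
The 10 across and the 16 down share only 7, so R1C2 = 7.
Given what's placed, R1C3 must be 1 to fit the 10 across and 4 down.
R2C2 = 16 − 7 = 9 completes the 16 down.
R2C3 = 4 − 1 = 3 completes the 4 down.
R1C1 = 10 − 8 = 2 completes the 10 across.
R2C1 = 19 − 12 = 7 completes the 19 across.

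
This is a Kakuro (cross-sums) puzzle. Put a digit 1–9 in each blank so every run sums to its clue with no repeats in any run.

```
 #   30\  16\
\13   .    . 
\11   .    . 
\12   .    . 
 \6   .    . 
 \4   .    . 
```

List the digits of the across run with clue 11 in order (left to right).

9 2

4 in 2 cells must be {1,3}; 16 in 5 cells must be {1,2,3,4,6}.
Nothing is forced directly, so branch on R1C2, whose candidates are 4 or 6. If R1C2 = 4: that forces R1C1 = 9, R3C2 = 3, R5C2 = 1, after which R3C1 would have to be in {9} for the 12 across but in {1,2,3,4,5,6,7,8} for the 30 down — contradiction. So R1C2 = 6.
R1C1 = 13 − 6 = 7 completes the 13 across.
Nothing is forced directly, so branch on R5C1, whose candidates are 1 or 3. If R5C1 = 3: that forces R4C1 = 5, R4C2 = 1, after which R5C2 would have to be in {1} for the 4 across but in {2,3,4} for the 16 down — contradiction. So R5C1 = 1.
R4C1 = 5: the only remaining digit allowed by both the 6 across and the 30 down.
R4C2 = 6 − 5 = 1 completes the 6 across.
R5C2 = 4 − 1 = 3 completes the 4 across.
Given what's placed, R3C2 must be 4 to fit the 12 across and 16 down.
R2C2 = 16 − 14 = 2 completes the 16 down.
R3C1 = 12 − 4 = 8 completes the 12 across.
R2C1 = 11 − 2 = 9 completes the 11 across.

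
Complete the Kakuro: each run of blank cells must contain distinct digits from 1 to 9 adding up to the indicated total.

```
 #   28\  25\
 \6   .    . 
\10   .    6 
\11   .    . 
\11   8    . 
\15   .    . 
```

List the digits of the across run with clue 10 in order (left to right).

R2C1 = 10 − 6 = 4 completes the 10 across.
R4C2 = 11 − 8 = 3 completes the 11 across.
Nothing is forced directly, so branch on R5C1, whose candidates are 6 or 7 or 9. If R5C1 = 7: then R1C1 would have to be in {1,2,4,5} for the 6 across but in {3,6} for the 28 down — contradiction. If R5C1 = 9: then R5C2 would have to be in {6} for the 15 across but in {1,2,4,5,7,8,9} for the 25 down — contradiction. So R5C1 = 6.
R1C1 = 1: the only remaining digit allowed by both the 6 across and the 28 down.
R1C2 = 6 − 1 = 5 completes the 6 across.
R3C1 = 28 − 19 = 9 completes the 28 down.
R3C2 = 11 − 9 = 2 completes the 11 across.
R5C2 = 15 − 6 = 9 completes the 15 across.

4 6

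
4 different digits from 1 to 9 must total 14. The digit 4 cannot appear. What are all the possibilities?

4 distinct digits from 1–9 sum between 10 and 30.
Dropping sets that contain 4.

{1,2,3,8}; {1,2,5,6}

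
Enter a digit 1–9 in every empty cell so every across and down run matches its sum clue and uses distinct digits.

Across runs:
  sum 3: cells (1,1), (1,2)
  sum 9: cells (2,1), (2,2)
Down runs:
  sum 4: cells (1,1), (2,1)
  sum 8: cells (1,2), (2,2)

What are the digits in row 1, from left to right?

3 in 2 cells must be {1,2}; 4 in 2 cells must be {1,3}.
The 3 across and the 4 down share only 1, so (1,1) = 1.
(1,2) = 3 − 1 = 2 completes the 3 across.
(2,1) = 4 − 1 = 3 completes the 4 down.
(2,2) = 9 − 3 = 6 completes the 9 across.

1 2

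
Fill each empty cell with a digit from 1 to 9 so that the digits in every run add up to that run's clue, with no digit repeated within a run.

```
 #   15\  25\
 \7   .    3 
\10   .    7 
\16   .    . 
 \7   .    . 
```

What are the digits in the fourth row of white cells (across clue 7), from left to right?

16 in 2 cells must be {7,9}.
R1C1 = 7 − 3 = 4 completes the 7 across.
R2C1 = 10 − 7 = 3 completes the 10 across.
Given what's placed, R3C1 must be 7 to fit the 16 across and 15 down.
R3C2 = 16 − 7 = 9 completes the 16 across.
R4C1 = 15 − 14 = 1 completes the 15 down.
R4C2 = 7 − 1 = 6 completes the 7 across.

1, 6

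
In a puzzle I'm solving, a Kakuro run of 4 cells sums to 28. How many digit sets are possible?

4 distinct digits from 1–9 sum between 10 and 30.
Enumerating: {4,7,8,9}, {5,6,8,9}.

2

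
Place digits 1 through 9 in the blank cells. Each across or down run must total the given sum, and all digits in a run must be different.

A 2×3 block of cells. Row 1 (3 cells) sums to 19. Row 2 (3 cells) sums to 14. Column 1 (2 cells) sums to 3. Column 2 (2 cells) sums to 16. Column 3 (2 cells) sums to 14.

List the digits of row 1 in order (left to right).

2 9 8

3 in 2 cells must be {1,2}; 16 in 2 cells must be {7,9}.
The 19 across and the 3 down share only 2, so (1,1) = 2.
Given what's placed, (1,2) must be 9 to fit the 19 across and 16 down.
(1,3) = 19 − 11 = 8 completes the 19 across.
(2,1) = 3 − 2 = 1 completes the 3 down.
(2,2) = 16 − 9 = 7 completes the 16 down.
(2,3) = 14 − 8 = 6 completes the 14 across.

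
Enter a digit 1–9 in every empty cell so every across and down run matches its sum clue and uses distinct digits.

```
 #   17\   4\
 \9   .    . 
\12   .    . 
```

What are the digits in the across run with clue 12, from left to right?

17 in 2 cells must be {8,9}; 4 in 2 cells must be {1,3}.
The 9 across and the 17 down share only 8, so R1C1 = 8.
R1C2 = 9 − 8 = 1 completes the 9 across.
R2C1 = 17 − 8 = 9 completes the 17 down.
R2C2 = 12 − 9 = 3 completes the 12 across.

9 3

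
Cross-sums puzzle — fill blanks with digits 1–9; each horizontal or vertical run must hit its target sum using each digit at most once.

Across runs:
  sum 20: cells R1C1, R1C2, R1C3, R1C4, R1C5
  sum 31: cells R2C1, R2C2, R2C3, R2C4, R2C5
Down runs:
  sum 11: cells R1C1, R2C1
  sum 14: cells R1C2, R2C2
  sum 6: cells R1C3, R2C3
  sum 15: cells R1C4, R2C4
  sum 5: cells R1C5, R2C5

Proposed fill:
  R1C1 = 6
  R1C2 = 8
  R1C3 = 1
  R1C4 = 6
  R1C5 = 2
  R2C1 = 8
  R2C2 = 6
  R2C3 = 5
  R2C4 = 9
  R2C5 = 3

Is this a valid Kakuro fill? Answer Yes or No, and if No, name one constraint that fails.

No — the down run R1C1–R2C1 sums to 14, not 11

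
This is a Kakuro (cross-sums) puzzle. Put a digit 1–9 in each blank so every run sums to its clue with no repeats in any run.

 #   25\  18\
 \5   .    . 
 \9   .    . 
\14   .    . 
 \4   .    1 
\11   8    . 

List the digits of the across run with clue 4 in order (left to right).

3, 1

4 in 2 cells must be {1,3}.
R4C1 = 4 − 1 = 3 completes the 4 across.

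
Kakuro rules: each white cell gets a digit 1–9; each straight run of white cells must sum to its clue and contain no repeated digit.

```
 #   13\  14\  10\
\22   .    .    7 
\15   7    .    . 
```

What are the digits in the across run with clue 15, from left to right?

R1C1 = 13 − 7 = 6 completes the 13 down.
R1C2 = 22 − 13 = 9 completes the 22 across.
R2C2 = 14 − 9 = 5 completes the 14 down.
R2C3 = 15 − 12 = 3 completes the 15 across.

7 5 3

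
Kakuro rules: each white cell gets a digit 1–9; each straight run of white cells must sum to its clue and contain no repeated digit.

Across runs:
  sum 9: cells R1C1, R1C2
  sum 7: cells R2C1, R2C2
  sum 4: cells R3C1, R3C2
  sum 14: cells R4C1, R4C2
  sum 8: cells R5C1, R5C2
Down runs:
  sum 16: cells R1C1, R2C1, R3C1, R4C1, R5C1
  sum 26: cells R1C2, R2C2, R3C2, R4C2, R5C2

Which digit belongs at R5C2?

6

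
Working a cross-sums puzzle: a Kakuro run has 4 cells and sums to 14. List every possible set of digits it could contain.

{1,2,3,8}; {1,2,4,7}; {1,2,5,6}; {1,3,4,6}; {2,3,4,5}

4 distinct digits from 1–9 sum between 10 and 30.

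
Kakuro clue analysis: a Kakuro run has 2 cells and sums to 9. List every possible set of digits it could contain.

2 distinct digits from 1–9 sum between 3 and 17.

{1,8}; {2,7}; {3,6}; {4,5}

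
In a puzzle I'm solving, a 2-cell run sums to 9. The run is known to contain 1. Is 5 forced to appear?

The only way to make 9 from 2 distinct digits under that restriction is {1,8}, which does not contain 5.

No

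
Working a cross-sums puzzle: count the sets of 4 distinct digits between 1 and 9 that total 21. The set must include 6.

5

4 distinct digits from 1–9 sum between 10 and 30.
Keeping only sets containing 6.
Enumerating: {1,5,6,9}, {2,4,6,9}, {2,5,6,8}, {3,4,6,8}, {3,5,6,7}.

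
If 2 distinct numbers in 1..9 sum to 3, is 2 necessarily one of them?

Yes

The only way to make 3 from 2 distinct digits is {1,2}, which contains 2.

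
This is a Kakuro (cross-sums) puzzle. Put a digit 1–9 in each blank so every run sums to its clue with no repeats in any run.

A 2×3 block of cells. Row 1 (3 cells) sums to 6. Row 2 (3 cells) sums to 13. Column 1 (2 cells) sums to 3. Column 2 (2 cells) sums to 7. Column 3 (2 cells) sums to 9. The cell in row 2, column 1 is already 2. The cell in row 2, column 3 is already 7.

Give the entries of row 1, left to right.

6 in 3 cells must be {1,2,3}; 3 in 2 cells must be {1,2}.
(1,1) = 3 − 2 = 1 completes the 3 down.
(1,3) = 9 − 7 = 2 completes the 9 down.
(2,2) = 13 − 9 = 4 completes the 13 across.
(1,2) = 6 − 3 = 3 completes the 6 across.

1, 3, 2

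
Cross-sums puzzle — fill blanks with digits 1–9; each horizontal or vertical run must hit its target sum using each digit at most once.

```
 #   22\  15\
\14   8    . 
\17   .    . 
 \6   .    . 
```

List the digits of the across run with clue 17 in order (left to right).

9 8

17 in 2 cells must be {8,9}.
R1C2 = 14 − 8 = 6 completes the 14 across.
R2C1 = 9: the only remaining digit allowed by both the 17 across and the 22 down.
R2C2 = 17 − 9 = 8 completes the 17 across.
R3C1 = 22 − 17 = 5 completes the 22 down.
R3C2 = 6 − 5 = 1 completes the 6 across.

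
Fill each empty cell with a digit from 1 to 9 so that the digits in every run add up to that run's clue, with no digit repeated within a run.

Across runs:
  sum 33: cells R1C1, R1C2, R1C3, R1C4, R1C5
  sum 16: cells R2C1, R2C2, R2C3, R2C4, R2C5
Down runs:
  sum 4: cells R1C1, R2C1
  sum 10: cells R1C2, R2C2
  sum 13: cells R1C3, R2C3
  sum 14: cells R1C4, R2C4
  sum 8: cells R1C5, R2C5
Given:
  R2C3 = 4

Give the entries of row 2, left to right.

1 3 4 6 2

16 in 5 cells must be {1,2,3,4,6}; 4 in 2 cells must be {1,3}.
Intersecting the 33 across with the 4 down forces R1C1 = 3.
R1C3 = 13 − 4 = 9 completes the 13 down.
R2C1 = 4 − 3 = 1 completes the 4 down.
R2C4 = 6: the only remaining digit allowed by both the 16 across and the 14 down.
R1C4 = 14 − 6 = 8 completes the 14 down.
No cell is forced outright now. R2C2 can only be 2 or 3 (the digits allowed by both its 16 across and its 10 down). If R2C2 = 2: then R1C2 would have to be in {6,7} for the 33 across but in {8} for the 10 down — contradiction. So R2C2 = 3.
R1C2 = 10 − 3 = 7 completes the 10 down.
R1C5 = 33 − 27 = 6 completes the 33 across.
R2C5 = 16 − 14 = 2 completes the 16 across.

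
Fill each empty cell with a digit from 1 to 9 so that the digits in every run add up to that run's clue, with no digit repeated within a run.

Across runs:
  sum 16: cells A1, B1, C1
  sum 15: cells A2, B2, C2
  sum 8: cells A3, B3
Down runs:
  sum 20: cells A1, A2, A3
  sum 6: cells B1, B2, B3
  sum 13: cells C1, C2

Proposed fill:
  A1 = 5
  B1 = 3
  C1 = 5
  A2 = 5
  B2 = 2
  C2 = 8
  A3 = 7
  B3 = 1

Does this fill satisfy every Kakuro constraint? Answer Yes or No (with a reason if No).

No — the down run A1–A3 sums to 17, not 20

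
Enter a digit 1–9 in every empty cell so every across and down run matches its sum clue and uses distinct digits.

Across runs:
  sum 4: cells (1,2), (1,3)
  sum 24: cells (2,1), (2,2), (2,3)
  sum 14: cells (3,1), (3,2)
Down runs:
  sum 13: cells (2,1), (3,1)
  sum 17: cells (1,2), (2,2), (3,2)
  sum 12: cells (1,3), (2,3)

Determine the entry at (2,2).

7

4 in 2 cells must be {1,3}; 24 in 3 cells must be {7,8,9}.
The 4 across and the 12 down share only 3, so (1,3) = 3.
(2,3) = 12 − 3 = 9 completes the 12 down.
(1,2) = 4 − 3 = 1 completes the 4 across.
(2,2) = 7: the only remaining digit allowed by both the 24 across and the 17 down.
(3,2) = 17 − 8 = 9 completes the 17 down.
(2,1) = 24 − 16 = 8 completes the 24 across.
(3,1) = 14 − 9 = 5 completes the 14 across.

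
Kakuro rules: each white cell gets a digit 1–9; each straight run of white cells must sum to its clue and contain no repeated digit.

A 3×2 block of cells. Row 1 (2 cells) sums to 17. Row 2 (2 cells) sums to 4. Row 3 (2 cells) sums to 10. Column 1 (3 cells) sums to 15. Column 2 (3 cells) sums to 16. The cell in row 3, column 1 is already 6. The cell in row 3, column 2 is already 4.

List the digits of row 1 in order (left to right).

8 9

17 in 2 cells must be {8,9}; 4 in 2 cells must be {1,3}.
Given what's placed, (1,1) must be 8 to fit the 17 across and 15 down.
(1,2) = 17 − 8 = 9 completes the 17 across.
(2,1) = 15 − 14 = 1 completes the 15 down.
(2,2) = 4 − 1 = 3 completes the 4 across.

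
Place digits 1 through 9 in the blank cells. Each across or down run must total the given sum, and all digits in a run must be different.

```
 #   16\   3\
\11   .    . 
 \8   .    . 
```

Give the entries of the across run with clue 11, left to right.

16 in 2 cells must be {7,9}; 3 in 2 cells must be {1,2}.
The 11 across and the 3 down share only 2, so R1C2 = 2.
The 8 across and the 16 down share only 7, so R2C1 = 7.
R2C2 = 8 − 7 = 1 completes the 8 across.
R1C1 = 11 − 2 = 9 completes the 11 across.

9 2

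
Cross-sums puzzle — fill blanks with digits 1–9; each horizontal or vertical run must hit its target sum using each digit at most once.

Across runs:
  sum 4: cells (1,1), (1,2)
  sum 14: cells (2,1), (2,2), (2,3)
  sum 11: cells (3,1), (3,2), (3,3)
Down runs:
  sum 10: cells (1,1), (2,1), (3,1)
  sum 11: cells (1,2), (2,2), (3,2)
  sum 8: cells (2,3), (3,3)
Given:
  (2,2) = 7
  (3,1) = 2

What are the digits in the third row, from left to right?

4 in 2 cells must be {1,3}.
Nothing is forced directly, so branch on (1,1), whose candidates are 1 or 3. If (1,1) = 1: that forces (1,2) = 3, after which (2,1) would have to be in {1,2,3,4,5,6} for the 14 across but in {7} for the 10 down — contradiction. So (1,1) = 3.
(1,2) = 4 − 3 = 1 completes the 4 across.
(2,1) = 10 − 5 = 5 completes the 10 down.
(2,3) = 14 − 12 = 2 completes the 14 across.
(3,2) = 11 − 8 = 3 completes the 11 down.
(3,3) = 11 − 5 = 6 completes the 11 across.

2 3 6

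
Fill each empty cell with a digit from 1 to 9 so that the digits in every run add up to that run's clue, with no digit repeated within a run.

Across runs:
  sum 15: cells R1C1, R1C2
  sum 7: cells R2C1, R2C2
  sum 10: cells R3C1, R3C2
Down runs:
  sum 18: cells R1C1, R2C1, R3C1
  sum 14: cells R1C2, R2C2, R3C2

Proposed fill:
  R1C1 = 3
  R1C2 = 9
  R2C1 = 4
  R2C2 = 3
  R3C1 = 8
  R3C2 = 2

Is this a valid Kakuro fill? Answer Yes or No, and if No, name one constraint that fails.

No — the across run R1C1–R1C2 sums to 12, not 15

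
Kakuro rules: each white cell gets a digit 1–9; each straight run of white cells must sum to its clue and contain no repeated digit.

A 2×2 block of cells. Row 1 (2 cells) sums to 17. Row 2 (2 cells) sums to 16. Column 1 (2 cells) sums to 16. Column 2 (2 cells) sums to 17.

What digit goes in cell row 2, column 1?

7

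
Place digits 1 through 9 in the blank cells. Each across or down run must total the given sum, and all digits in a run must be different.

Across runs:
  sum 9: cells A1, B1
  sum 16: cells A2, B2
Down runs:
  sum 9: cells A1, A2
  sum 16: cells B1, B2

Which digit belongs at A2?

7

16 in 2 cells must be {7,9}.
The 9 across and the 16 down share only 7, so B1 = 7.
The 16 across and the 9 down share only 7, so A2 = 7.
B2 = 16 − 7 = 9 completes the 16 across.
A1 = 9 − 7 = 2 completes the 9 across.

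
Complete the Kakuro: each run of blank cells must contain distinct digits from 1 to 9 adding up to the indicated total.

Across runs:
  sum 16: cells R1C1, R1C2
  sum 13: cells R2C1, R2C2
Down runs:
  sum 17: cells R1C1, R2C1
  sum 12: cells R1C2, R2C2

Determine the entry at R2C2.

16 in 2 cells must be {7,9}; 17 in 2 cells must be {8,9}.
The 16 across and the 17 down share only 9, so R1C1 = 9.
R1C2 = 16 − 9 = 7 completes the 16 across.
R2C1 = 17 − 9 = 8 completes the 17 down.
R2C2 = 13 − 8 = 5 completes the 13 across.

5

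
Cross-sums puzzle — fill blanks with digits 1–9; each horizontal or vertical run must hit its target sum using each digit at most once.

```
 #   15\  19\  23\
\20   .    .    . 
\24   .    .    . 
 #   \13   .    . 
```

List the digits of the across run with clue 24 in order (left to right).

7, 9, 8

24 in 3 cells must be {7,8,9}; 23 in 3 cells must be {6,8,9}.
Nothing is forced directly, so branch on R1C3, whose candidates are 6 or 8 or 9. If R1C3 = 6: that forces R1C1 = 9, R1C2 = 5, after which R2C1 would have to be in {7,8,9} for the 24 across but in {6} for the 15 down — contradiction. If R1C3 = 8: that forces R2C3 = 9, R3C3 = 6, R3C2 = 7, R2C2 = 8, after which R1C2 would have to be in {3,5,7,9} for the 20 across but in {4} for the 19 down — contradiction. So R1C3 = 9.
Given what's placed, R2C3 must be 8 to fit the 24 across and 23 down.
R3C3 = 23 − 17 = 6 completes the 23 down.
R3C2 = 13 − 6 = 7 completes the 13 across.
R2C2 = 9: the only remaining digit allowed by both the 24 across and the 19 down.
R1C2 = 19 − 16 = 3 completes the 19 down.
R2C1 = 24 − 17 = 7 completes the 24 across.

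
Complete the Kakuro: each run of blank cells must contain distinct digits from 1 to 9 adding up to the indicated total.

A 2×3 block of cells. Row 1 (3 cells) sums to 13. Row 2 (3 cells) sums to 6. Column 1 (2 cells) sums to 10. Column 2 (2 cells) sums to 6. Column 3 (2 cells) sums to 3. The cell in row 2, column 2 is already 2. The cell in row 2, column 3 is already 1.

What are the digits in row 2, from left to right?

3 2 1

6 in 3 cells must be {1,2,3}; 3 in 2 cells must be {1,2}.
(1,2) = 6 − 2 = 4 completes the 6 down.
(1,3) = 3 − 1 = 2 completes the 3 down.
(2,1) = 6 − 3 = 3 completes the 6 across.
(1,1) = 13 − 6 = 7 completes the 13 across.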